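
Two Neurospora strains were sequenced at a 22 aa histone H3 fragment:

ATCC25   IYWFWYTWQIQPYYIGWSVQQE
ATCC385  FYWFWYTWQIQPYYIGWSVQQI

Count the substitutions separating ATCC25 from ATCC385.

The sequences differ at positions 1 (I/F), 22 (E/I).
That gives 2 mismatches out of 22 aligned sites, so the Hamming distance is 2.

2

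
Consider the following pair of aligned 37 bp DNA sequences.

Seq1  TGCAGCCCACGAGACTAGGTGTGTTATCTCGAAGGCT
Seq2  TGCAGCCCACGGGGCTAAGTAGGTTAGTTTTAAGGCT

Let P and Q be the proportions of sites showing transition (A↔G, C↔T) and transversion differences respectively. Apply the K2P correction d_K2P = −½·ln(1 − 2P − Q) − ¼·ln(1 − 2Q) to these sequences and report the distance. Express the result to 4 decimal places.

0.3042

The sequences differ at positions 12 (A/G, transition), 14 (A/G, transition), 18 (G/A, transition), 21 (G/A, transition), 22 (T/G, transversion), 27 (T/G, transversion), 28 (C/T, transition), 30 (C/T, transition), 31 (G/T, transversion).
Of the 9 differences, 6 transitions and 3 transversions over 37 sites: P = 6/37 = 0.162162, Q = 3/37 = 0.081081.
d = −0.5·ln(0.594595) − 0.25·ln(0.837838) = −0.5·(-0.519875) − 0.25·(-0.176931) = 0.3042.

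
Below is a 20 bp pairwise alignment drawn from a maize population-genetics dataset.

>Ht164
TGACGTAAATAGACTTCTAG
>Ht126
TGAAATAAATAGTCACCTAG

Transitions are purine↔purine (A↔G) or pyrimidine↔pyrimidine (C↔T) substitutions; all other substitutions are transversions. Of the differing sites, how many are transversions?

The sequences differ at positions 4 (C/A, transversion), 5 (G/A, transition), 13 (A/T, transversion), 15 (T/A, transversion), 16 (T/C, transition).
Of the 5 differences, 2 transitions and 3 transversions, so the answer is 3.

3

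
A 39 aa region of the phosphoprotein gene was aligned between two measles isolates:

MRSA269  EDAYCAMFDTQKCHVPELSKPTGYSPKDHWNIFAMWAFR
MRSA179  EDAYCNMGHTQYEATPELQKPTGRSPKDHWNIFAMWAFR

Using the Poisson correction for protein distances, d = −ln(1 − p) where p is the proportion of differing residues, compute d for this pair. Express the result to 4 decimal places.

0.2624

Differing sites — 6:A/N; 8:F/G; 9:D/H; 12:K/Y; 13:C/E; 14:H/A; 15:V/T; 19:S/Q; 24:Y/R.
p = 9/39 = 0.230769.
d = −ln(1 − 0.230769) = −ln(0.769231) = 0.2624.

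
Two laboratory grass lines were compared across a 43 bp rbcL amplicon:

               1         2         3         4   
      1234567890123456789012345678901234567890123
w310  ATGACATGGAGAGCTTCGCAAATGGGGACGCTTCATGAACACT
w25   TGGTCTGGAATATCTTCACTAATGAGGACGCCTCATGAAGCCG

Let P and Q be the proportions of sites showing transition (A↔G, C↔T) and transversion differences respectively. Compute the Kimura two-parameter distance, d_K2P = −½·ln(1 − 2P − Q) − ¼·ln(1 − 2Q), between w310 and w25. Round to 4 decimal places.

0.4707

Mismatches occur at site 1 (A/T, transversion), site 2 (T/G, transversion), site 4 (A/T, transversion), site 6 (A/T, transversion), site 7 (T/G, transversion), site 9 (G/A, transition), site 11 (G/T, transversion), site 13 (G/T, transversion), site 18 (G/A, transition), site 20 (A/T, transversion), site 25 (G/A, transition), site 32 (T/C, transition), site 40 (C/G, transversion), site 41 (A/C, transversion), site 43 (T/G, transversion).
Of the 15 differences, 4 transitions and 11 transversions over 43 sites: P = 4/43 = 0.093023, Q = 11/43 = 0.255814.
d = −0.5·ln(0.558140) − 0.25·ln(0.488372) = −0.5·(-0.583145) − 0.25·(-0.716678) = 0.4707.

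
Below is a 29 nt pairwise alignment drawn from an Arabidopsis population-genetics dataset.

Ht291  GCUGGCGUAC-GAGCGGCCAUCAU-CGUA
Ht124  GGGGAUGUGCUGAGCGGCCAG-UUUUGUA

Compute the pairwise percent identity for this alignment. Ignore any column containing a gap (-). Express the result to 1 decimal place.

69.2%

Excluding the 3 gap columns leaves 26 comparable sites.
The sequences differ at positions 2 (C/G), 3 (U/G), 5 (G/A), 6 (C/U), 9 (A/G), 21 (U/G), 23 (A/U), 26 (C/U).
18 of the 26 comparable sites match, so the percent identity is 18/26 × 100 = 69.2%.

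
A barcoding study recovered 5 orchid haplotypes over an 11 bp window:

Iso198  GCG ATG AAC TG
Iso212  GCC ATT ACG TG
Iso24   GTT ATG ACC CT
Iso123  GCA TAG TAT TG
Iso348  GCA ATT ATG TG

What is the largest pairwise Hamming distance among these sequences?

9

Pairwise Hamming distances:
  Iso198 vs Iso212: 4
  Iso198 vs Iso24: 5
  Iso198 vs Iso123: 5
  Iso198 vs Iso348: 4
  Iso212 vs Iso24: 6
  Iso212 vs Iso123: 7
  Iso212 vs Iso348: 2
  Iso24 vs Iso123: 9
  Iso24 vs Iso348: 7
  Iso123 vs Iso348: 6
The largest is 9, between Iso24 and Iso123.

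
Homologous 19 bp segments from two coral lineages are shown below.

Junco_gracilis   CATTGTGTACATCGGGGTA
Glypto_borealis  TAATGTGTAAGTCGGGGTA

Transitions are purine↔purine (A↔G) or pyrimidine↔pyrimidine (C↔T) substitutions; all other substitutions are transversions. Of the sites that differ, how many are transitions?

The sequences differ at positions 1 (C/T, transition), 3 (T/A, transversion), 10 (C/A, transversion), 11 (A/G, transition).
Of the 4 differences, 2 transitions and 2 transversions, so the answer is 2.

2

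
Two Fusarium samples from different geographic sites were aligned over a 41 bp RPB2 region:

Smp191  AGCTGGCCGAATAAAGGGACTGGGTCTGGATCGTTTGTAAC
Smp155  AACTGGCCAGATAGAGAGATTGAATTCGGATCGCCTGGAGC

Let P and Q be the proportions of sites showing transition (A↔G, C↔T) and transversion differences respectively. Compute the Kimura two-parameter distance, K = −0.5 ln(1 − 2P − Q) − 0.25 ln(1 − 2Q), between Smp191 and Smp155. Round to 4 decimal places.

0.5498

Mismatches occur at site 2 (G↔A, transition), site 9 (G↔A, transition), site 10 (A↔G, transition), site 14 (A↔G, transition), site 17 (G↔A, transition), site 20 (C↔T, transition), site 23 (G↔A, transition), site 24 (G↔A, transition), site 26 (C↔T, transition), site 27 (T↔C, transition), site 34 (T↔C, transition), site 35 (T↔C, transition), site 38 (T↔G, transversion), site 40 (A↔G, transition).
Of the 14 differences, 13 transitions and 1 transversion over 41 sites: P = 13/41 = 0.317073, Q = 1/41 = 0.024390.
d = −0.5·ln(0.341464) − 0.25·ln(0.951220) = −0.5·(-1.074513) − 0.25·(-0.050010) = 0.5498.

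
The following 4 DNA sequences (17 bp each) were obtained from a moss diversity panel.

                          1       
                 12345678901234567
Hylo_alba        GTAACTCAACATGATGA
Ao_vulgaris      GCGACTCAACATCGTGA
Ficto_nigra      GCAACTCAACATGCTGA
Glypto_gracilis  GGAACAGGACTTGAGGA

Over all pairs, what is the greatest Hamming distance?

Pairwise Hamming distances:
  Hylo_alba vs Ao_vulgaris: 4
  Hylo_alba vs Ficto_nigra: 2
  Hylo_alba vs Glypto_gracilis: 6
  Ao_vulgaris vs Ficto_nigra: 3
  Ao_vulgaris vs Glypto_gracilis: 9
  Ficto_nigra vs Glypto_gracilis: 7
The largest is 9, between Ao_vulgaris and Glypto_gracilis.

9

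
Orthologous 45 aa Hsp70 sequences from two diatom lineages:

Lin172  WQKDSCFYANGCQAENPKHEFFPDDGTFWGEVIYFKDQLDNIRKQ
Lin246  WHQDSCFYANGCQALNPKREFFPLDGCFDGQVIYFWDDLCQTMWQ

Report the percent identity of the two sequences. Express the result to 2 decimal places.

Mismatches occur at site 2 (Q↔H), site 3 (K↔Q), site 15 (E↔L), site 19 (H↔R), site 24 (D↔L), site 27 (T↔C), site 29 (W↔D), site 31 (E↔Q), site 36 (K↔W), site 38 (Q↔D), site 40 (D↔C), site 41 (N↔Q), site 42 (I↔T), site 43 (R↔M), site 44 (K↔W).
30 of the 45 sites match, so the percent identity is 30/45 × 100 = 66.67%.

66.67%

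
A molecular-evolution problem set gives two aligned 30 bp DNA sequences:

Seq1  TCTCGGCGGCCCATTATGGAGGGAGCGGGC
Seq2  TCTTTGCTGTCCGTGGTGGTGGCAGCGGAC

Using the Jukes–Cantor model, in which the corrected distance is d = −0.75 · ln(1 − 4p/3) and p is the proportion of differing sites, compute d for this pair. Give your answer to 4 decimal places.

0.4408

Differing sites — 4:C/T; 5:G/T; 8:G/T; 10:C/T; 13:A/G; 15:T/G; 16:A/G; 20:A/T; 23:G/C; 29:G/A.
p = 10/30 = 0.333333.
d = −0.75 · ln(1 − (4/3)·0.333333) = −0.75 · ln(0.555556) = −0.75 · (-0.587786) = 0.4408.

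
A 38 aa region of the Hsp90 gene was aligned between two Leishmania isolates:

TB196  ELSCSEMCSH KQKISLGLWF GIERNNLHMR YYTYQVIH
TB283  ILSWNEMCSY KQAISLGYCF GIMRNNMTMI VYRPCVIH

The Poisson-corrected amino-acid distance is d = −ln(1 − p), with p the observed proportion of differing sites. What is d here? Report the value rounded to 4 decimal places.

0.5021

The sequences differ at positions 1 (E/I), 4 (C/W), 5 (S/N), 10 (H/Y), 13 (K/A), 18 (L/Y), 19 (W/C), 23 (E/M), 27 (L/M), 28 (H/T), 30 (R/I), 31 (Y/V), 33 (T/R), 34 (Y/P), 35 (Q/C).
p = 15/38 = 0.394737.
d = −ln(1 − 0.394737) = −ln(0.605263) = 0.5021.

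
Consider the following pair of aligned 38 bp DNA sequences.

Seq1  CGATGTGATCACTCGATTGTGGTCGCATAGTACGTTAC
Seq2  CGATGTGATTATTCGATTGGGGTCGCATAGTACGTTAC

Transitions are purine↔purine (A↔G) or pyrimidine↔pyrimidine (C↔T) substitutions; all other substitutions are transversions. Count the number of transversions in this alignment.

Mismatches occur at site 10 (C↔T, transition), site 12 (C↔T, transition), site 20 (T↔G, transversion).
Of the 3 differences, 2 transitions and 1 transversion, so the answer is 1.

1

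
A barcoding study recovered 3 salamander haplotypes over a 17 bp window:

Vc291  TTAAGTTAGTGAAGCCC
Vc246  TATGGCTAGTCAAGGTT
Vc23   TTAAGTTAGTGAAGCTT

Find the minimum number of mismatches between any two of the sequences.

Pairwise Hamming distances:
  Vc291 vs Vc246: 8
  Vc291 vs Vc23: 2
  Vc246 vs Vc23: 6
The smallest is 2, between Vc291 and Vc23.

2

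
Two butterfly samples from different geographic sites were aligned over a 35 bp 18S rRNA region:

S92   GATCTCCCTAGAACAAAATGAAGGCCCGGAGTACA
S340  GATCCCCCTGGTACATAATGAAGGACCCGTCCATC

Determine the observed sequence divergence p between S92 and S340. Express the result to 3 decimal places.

0.314

The sequences differ at positions 5 (T/C), 10 (A/G), 12 (A/T), 16 (A/T), 25 (C/A), 28 (G/C), 30 (A/T), 31 (G/C), 32 (T/C), 34 (C/T), 35 (A/C).
There are 11 differences over 35 sites, so p = 11/35 = 0.314.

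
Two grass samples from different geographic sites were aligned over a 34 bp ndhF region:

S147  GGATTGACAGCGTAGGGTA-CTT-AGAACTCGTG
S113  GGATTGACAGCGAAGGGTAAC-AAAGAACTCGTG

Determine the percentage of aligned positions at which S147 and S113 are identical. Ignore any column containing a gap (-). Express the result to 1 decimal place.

93.5%

Excluding the 3 gap columns leaves 31 comparable sites.
Differing sites — 13:T/A; 23:T/A.
29 of the 31 comparable sites match, so the percent identity is 29/31 × 100 = 93.5%.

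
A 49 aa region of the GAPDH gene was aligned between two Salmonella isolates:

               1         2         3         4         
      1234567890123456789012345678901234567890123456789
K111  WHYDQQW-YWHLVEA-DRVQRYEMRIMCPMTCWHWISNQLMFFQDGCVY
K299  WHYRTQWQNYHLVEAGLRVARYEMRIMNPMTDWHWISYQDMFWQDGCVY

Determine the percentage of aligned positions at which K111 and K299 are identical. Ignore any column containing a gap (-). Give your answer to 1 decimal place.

Excluding the 2 gap columns leaves 47 comparable sites.
Differing sites — 4:D/R; 5:Q/T; 9:Y/N; 10:W/Y; 17:D/L; 20:Q/A; 28:C/N; 32:C/D; 38:N/Y; 40:L/D; 43:F/W.
36 of the 47 comparable sites match, so the percent identity is 36/47 × 100 = 76.6%.

76.6%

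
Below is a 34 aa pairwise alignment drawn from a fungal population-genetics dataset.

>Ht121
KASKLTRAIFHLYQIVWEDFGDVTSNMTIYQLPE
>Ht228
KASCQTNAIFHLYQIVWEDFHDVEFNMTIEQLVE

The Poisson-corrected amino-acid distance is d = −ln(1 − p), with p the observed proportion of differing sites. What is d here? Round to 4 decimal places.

0.2683

Mismatches occur at site 4 (K↔C), site 5 (L↔Q), site 7 (R↔N), site 21 (G↔H), site 24 (T↔E), site 25 (S↔F), site 30 (Y↔E), site 33 (P↔V).
p = 8/34 = 0.235294.
d = −ln(1 − 0.235294) = −ln(0.764706) = 0.2683.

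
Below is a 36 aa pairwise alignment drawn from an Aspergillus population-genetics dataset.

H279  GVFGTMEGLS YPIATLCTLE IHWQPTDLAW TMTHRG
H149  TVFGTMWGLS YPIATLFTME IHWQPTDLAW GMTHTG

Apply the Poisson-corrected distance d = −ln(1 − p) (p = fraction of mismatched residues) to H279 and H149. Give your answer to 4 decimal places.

Differing sites — 1:G/T; 7:E/W; 17:C/F; 19:L/M; 31:T/G; 35:R/T.
p = 6/36 = 0.166667.
d = −ln(1 − 0.166667) = −ln(0.833333) = 0.1823.

0.1823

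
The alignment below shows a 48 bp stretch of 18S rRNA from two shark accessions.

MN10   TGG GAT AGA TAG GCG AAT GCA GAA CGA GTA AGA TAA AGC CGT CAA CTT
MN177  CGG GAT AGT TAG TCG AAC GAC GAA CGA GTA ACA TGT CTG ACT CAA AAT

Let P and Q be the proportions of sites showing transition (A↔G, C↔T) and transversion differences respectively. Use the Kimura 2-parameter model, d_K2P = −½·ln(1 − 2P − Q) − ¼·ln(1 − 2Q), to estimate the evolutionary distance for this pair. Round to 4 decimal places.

Mismatches occur at site 1 (T/C, transition), site 9 (A/T, transversion), site 13 (G/T, transversion), site 18 (T/C, transition), site 20 (C/A, transversion), site 21 (A/C, transversion), site 32 (G/C, transversion), site 35 (A/G, transition), site 36 (A/T, transversion), site 37 (A/C, transversion), site 38 (G/T, transversion), site 39 (C/G, transversion), site 40 (C/A, transversion), site 41 (G/C, transversion), site 46 (C/A, transversion), site 47 (T/A, transversion).
Of the 16 differences, 3 transitions and 13 transversions over 48 sites: P = 3/48 = 0.062500, Q = 13/48 = 0.270833.
d = −0.5·ln(0.604167) − 0.25·ln(0.458334) = −0.5·(-0.503905) − 0.25·(-0.780157) = 0.4470.

0.4470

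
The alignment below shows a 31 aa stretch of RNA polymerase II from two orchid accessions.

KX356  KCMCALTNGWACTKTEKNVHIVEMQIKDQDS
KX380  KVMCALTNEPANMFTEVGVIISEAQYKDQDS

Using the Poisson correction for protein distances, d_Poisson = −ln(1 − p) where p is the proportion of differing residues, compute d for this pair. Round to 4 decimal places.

Differing sites — 2:C/V; 9:G/E; 10:W/P; 12:C/N; 13:T/M; 14:K/F; 17:K/V; 18:N/G; 20:H/I; 22:V/S; 24:M/A; 26:I/Y.
p = 12/31 = 0.387097.
d = −ln(1 − 0.387097) = −ln(0.612903) = 0.4895.

0.4895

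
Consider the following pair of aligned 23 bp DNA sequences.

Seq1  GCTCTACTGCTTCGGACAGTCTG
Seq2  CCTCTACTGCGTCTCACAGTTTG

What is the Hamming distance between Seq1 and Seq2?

5

The sequences differ at positions 1 (G/C), 11 (T/G), 14 (G/T), 15 (G/C), 21 (C/T).
That gives 5 mismatches out of 23 aligned sites, so the Hamming distance is 5.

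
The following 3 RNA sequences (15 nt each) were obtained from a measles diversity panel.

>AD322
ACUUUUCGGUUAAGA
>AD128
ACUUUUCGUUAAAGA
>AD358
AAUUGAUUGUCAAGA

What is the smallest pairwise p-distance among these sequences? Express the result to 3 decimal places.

Pairwise Hamming distances:
  AD322 vs AD128: 2
  AD322 vs AD358: 6
  AD128 vs AD358: 7
The smallest is 2 mismatches, between AD322 and AD128; p = 2/15 = 0.133.

0.133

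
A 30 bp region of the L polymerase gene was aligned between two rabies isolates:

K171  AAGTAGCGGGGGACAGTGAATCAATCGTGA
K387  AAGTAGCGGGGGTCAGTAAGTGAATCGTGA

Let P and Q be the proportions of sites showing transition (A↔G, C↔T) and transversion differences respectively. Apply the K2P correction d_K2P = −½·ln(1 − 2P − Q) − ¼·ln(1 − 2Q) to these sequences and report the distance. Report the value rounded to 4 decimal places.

Mismatches occur at site 13 (A→T, transversion), site 18 (G→A, transition), site 20 (A→G, transition), site 22 (C→G, transversion).
Of the 4 differences, 2 transitions and 2 transversions over 30 sites: P = 2/30 = 0.066667, Q = 2/30 = 0.066667.
d = −0.5·ln(0.799999) − 0.25·ln(0.866666) = −0.5·(-0.223145) − 0.25·(-0.143102) = 0.1473.

0.1473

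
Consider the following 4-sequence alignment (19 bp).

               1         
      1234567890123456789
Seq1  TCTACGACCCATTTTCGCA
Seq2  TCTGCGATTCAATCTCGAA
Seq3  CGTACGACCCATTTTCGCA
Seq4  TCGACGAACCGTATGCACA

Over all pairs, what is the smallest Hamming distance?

2

Pairwise Hamming distances:
  Seq1 vs Seq2: 6
  Seq1 vs Seq3: 2
  Seq1 vs Seq4: 6
  Seq2 vs Seq3: 8
  Seq2 vs Seq4: 11
  Seq3 vs Seq4: 8
The smallest is 2, between Seq1 and Seq3.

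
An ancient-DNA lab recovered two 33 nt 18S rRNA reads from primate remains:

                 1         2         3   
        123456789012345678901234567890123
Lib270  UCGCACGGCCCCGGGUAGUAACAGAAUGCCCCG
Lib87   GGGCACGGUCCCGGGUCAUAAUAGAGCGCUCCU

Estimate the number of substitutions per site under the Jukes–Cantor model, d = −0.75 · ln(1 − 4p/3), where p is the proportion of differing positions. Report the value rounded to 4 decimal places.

Mismatches occur at site 1 (U→G), site 2 (C→G), site 9 (C→U), site 17 (A→C), site 18 (G→A), site 22 (C→U), site 26 (A→G), site 27 (U→C), site 30 (C→U), site 33 (G→U).
p = 10/33 = 0.303030.
d = −0.75 · ln(1 − (4/3)·0.303030) = −0.75 · ln(0.595960) = −0.75 · (-0.517582) = 0.3882.

0.3882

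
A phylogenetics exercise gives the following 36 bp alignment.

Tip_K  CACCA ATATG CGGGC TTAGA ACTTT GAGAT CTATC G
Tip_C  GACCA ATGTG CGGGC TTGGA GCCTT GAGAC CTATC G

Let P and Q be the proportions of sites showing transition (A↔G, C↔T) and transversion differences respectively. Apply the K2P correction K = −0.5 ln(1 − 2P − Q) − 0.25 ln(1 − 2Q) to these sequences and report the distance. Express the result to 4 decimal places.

Differing sites — 1:C/G (Tv); 8:A/G (Ti); 18:A/G (Ti); 21:A/G (Ti); 23:T/C (Ti); 30:T/C (Ti).
Of the 6 differences, 5 transitions and 1 transversion over 36 sites: P = 5/36 = 0.138889, Q = 1/36 = 0.027778.
d = −0.5·ln(0.694444) − 0.25·ln(0.944444) = −0.5·(-0.364644) − 0.25·(-0.057159) = 0.1966.

0.1966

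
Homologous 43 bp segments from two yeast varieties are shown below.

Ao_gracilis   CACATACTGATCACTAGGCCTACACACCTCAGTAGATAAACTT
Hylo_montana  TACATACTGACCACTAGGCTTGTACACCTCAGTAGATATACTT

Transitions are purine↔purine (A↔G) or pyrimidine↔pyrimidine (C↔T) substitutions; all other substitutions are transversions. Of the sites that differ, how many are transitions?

5

Mismatches occur at site 1 (C↔T, transition), site 11 (T↔C, transition), site 20 (C↔T, transition), site 22 (A↔G, transition), site 23 (C↔T, transition), site 39 (A↔T, transversion).
Of the 6 differences, 5 transitions and 1 transversion, so the answer is 5.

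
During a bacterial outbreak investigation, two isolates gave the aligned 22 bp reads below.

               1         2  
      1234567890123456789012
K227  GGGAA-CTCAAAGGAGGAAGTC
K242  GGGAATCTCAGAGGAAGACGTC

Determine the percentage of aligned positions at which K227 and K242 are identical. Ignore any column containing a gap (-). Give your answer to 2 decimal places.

85.71%

Excluding the 1 gap column leaves 21 comparable sites.
Mismatches occur at site 11 (A→G), site 16 (G→A), site 19 (A→C).
18 of the 21 comparable sites match, so the percent identity is 18/21 × 100 = 85.71%.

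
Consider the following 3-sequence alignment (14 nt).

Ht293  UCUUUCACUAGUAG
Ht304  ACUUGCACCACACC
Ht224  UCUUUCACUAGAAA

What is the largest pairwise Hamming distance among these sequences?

7

Pairwise Hamming distances:
  Ht293 vs Ht304: 7
  Ht293 vs Ht224: 2
  Ht304 vs Ht224: 6
The largest is 7, between Ht293 and Ht304.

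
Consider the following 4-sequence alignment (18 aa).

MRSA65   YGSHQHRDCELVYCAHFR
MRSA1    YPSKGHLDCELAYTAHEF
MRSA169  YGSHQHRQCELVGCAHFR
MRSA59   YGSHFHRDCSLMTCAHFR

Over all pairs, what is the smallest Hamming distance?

Pairwise Hamming distances:
  MRSA65 vs MRSA1: 8
  MRSA65 vs MRSA169: 2
  MRSA65 vs MRSA59: 4
  MRSA1 vs MRSA169: 10
  MRSA1 vs MRSA59: 10
  MRSA169 vs MRSA59: 5
The smallest is 2, between MRSA65 and MRSA169.

2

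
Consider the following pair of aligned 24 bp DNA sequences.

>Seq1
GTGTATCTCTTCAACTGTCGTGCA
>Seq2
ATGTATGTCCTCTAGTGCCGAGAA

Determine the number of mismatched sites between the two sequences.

Mismatches occur at site 1 (G↔A), site 7 (C↔G), site 10 (T↔C), site 13 (A↔T), site 15 (C↔G), site 18 (T↔C), site 21 (T↔A), site 23 (C↔A).
That gives 8 mismatches out of 24 aligned sites, so the Hamming distance is 8.

8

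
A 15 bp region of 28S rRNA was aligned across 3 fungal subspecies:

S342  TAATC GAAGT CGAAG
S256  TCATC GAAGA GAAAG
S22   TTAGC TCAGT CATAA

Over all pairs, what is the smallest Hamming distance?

4

Pairwise Hamming distances:
  S342 vs S256: 4
  S342 vs S22: 7
  S256 vs S22: 8
The smallest is 4, between S342 and S256.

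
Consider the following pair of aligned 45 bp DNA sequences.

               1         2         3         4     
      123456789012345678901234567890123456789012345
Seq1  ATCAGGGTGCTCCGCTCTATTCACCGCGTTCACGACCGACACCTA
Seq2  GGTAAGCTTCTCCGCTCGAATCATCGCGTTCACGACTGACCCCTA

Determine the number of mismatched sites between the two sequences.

Differing sites — 1:A/G; 2:T/G; 3:C/T; 5:G/A; 7:G/C; 9:G/T; 18:T/G; 20:T/A; 24:C/T; 37:C/T; 41:A/C.
That gives 11 mismatches out of 45 aligned sites, so the Hamming distance is 11.

11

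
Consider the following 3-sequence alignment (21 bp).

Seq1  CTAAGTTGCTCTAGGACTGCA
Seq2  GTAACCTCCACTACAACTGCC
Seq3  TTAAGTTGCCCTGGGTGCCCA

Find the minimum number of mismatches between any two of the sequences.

7

Pairwise Hamming distances:
  Seq1 vs Seq2: 8
  Seq1 vs Seq3: 7
  Seq2 vs Seq3: 13
The smallest is 7, between Seq1 and Seq3.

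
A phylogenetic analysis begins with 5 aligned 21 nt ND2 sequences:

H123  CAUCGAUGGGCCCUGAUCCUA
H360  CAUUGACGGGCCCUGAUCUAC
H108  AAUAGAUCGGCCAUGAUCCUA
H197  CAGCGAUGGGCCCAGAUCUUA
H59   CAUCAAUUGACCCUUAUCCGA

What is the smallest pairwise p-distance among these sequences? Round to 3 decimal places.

Pairwise Hamming distances:
  H123 vs H360: 5
  H123 vs H108: 4
  H123 vs H197: 3
  H123 vs H59: 5
  H360 vs H108: 8
  H360 vs H197: 6
  H360 vs H59: 9
  H108 vs H197: 7
  H108 vs H59: 8
  H197 vs H59: 8
The smallest is 3 mismatches, between H123 and H197; p = 3/21 = 0.143.

0.143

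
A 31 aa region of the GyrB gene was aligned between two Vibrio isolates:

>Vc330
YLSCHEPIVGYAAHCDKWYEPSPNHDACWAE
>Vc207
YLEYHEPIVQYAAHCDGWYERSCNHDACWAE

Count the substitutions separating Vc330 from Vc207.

The sequences differ at positions 3 (S/E), 4 (C/Y), 10 (G/Q), 17 (K/G), 21 (P/R), 23 (P/C).
That gives 6 mismatches out of 31 aligned sites, so the Hamming distance is 6.

6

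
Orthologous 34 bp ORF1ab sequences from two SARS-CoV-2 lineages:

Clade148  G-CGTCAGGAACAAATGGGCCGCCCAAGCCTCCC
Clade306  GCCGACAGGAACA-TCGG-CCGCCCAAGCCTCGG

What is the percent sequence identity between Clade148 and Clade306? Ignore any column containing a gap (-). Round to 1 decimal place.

83.9%

Excluding the 3 gap columns leaves 31 comparable sites.
Mismatches occur at site 5 (T→A), site 15 (A→T), site 16 (T→C), site 33 (C→G), site 34 (C→G).
26 of the 31 comparable sites match, so the percent identity is 26/31 × 100 = 83.9%.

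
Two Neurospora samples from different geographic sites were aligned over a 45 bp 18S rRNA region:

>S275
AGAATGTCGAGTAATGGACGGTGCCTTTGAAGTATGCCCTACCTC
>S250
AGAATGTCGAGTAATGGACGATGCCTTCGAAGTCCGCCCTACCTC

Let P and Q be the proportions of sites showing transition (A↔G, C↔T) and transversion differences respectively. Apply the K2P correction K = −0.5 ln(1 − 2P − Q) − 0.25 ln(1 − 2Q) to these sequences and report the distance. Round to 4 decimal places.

Differing sites — 21:G/A (Ti); 28:T/C (Ti); 34:A/C (Tv); 35:T/C (Ti).
Of the 4 differences, 3 transitions and 1 transversion over 45 sites: P = 3/45 = 0.066667, Q = 1/45 = 0.022222.
d = −0.5·ln(0.844444) − 0.25·ln(0.955556) = −0.5·(-0.169077) − 0.25·(-0.045462) = 0.0959.

0.0959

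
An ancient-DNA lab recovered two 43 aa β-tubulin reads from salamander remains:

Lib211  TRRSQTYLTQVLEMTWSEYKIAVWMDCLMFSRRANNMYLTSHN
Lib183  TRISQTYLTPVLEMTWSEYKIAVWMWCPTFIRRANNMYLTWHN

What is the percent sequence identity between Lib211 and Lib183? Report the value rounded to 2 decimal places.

Mismatches occur at site 3 (R↔I), site 10 (Q↔P), site 26 (D↔W), site 28 (L↔P), site 29 (M↔T), site 31 (S↔I), site 41 (S↔W).
36 of the 43 sites match, so the percent identity is 36/43 × 100 = 83.72%.

83.72%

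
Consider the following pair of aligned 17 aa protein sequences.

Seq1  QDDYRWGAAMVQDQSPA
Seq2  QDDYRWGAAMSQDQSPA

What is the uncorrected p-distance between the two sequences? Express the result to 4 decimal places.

0.0588

The sequences differ at position 11 (V/S).
There are 1 differences over 17 sites, so p = 1/17 = 0.0588.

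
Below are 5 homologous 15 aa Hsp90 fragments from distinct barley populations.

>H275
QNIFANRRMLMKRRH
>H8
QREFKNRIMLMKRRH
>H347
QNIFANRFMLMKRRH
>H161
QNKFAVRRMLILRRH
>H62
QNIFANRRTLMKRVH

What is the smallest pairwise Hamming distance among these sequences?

1

Pairwise Hamming distances:
  H275 vs H8: 4
  H275 vs H347: 1
  H275 vs H161: 4
  H275 vs H62: 2
  H8 vs H347: 4
  H8 vs H161: 7
  H8 vs H62: 6
  H347 vs H161: 5
  H347 vs H62: 3
  H161 vs H62: 6
The smallest is 1, between H275 and H347.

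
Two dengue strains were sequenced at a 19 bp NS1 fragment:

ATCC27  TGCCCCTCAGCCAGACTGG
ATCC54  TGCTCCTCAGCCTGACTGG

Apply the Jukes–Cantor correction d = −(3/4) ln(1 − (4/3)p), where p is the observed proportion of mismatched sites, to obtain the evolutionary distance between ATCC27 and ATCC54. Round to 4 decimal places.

0.1134

Mismatches occur at site 4 (C↔T), site 13 (A↔T).
p = 2/19 = 0.105263.
d = −0.75 · ln(1 − (4/3)·0.105263) = −0.75 · ln(0.859649) = −0.75 · (-0.151231) = 0.1134.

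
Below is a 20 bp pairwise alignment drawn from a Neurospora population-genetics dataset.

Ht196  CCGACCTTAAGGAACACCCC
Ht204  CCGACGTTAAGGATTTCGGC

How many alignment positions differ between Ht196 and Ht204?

The sequences differ at positions 6 (C/G), 14 (A/T), 15 (C/T), 16 (A/T), 18 (C/G), 19 (C/G).
That gives 6 mismatches out of 20 aligned sites, so the Hamming distance is 6.

6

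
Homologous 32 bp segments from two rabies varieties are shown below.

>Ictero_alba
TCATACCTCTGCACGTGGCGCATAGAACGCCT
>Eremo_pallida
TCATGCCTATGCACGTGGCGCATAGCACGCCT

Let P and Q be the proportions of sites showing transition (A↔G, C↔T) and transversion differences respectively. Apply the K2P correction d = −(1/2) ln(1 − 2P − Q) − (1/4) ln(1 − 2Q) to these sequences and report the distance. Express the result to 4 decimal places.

The sequences differ at positions 5 (A/G, transition), 9 (C/A, transversion), 26 (A/C, transversion).
Of the 3 differences, 1 transition and 2 transversions over 32 sites: P = 1/32 = 0.031250, Q = 2/32 = 0.062500.
d = −0.5·ln(0.875000) − 0.25·ln(0.875000) = −0.5·(-0.133531) − 0.25·(-0.133531) = 0.1001.

0.1001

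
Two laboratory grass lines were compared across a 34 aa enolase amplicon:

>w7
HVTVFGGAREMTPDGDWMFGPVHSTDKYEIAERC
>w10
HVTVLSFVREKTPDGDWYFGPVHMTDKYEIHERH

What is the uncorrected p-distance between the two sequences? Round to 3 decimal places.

0.265

Mismatches occur at site 5 (F/L), site 6 (G/S), site 7 (G/F), site 8 (A/V), site 11 (M/K), site 18 (M/Y), site 24 (S/M), site 31 (A/H), site 34 (C/H).
There are 9 differences over 34 sites, so p = 9/34 = 0.265.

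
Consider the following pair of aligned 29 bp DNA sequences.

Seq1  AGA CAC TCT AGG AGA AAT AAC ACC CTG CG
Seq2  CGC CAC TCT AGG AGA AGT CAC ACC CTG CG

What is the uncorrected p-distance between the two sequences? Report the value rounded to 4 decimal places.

Differing sites — 1:A/C; 3:A/C; 17:A/G; 19:A/C.
There are 4 differences over 29 sites, so p = 4/29 = 0.1379.

0.1379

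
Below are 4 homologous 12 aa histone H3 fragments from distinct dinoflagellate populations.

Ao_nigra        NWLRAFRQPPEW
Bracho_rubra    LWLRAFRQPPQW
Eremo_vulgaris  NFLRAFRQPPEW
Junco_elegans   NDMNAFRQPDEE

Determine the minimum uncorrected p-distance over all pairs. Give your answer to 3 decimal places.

0.083

Pairwise Hamming distances:
  Ao_nigra vs Bracho_rubra: 2
  Ao_nigra vs Eremo_vulgaris: 1
  Ao_nigra vs Junco_elegans: 5
  Bracho_rubra vs Eremo_vulgaris: 3
  Bracho_rubra vs Junco_elegans: 7
  Eremo_vulgaris vs Junco_elegans: 5
The smallest is 1 mismatch, between Ao_nigra and Eremo_vulgaris; p = 1/12 = 0.083.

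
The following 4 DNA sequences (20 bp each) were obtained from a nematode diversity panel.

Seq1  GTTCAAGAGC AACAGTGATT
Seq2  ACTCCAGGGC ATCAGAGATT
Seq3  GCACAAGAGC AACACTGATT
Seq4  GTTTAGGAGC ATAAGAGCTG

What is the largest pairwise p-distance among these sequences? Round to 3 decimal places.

Pairwise Hamming distances:
  Seq1 vs Seq2: 6
  Seq1 vs Seq3: 3
  Seq1 vs Seq4: 7
  Seq2 vs Seq3: 7
  Seq2 vs Seq4: 9
  Seq3 vs Seq4: 10
The largest is 10 mismatches, between Seq3 and Seq4; p = 10/20 = 0.500.

0.500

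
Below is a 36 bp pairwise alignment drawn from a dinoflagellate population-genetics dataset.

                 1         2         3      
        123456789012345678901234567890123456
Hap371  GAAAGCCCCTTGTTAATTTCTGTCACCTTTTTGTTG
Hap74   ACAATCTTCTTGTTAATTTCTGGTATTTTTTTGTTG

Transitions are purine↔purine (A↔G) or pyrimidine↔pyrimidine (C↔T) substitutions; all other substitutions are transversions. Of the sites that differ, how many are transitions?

6

Mismatches occur at site 1 (G/A, transition), site 2 (A/C, transversion), site 5 (G/T, transversion), site 7 (C/T, transition), site 8 (C/T, transition), site 23 (T/G, transversion), site 24 (C/T, transition), site 26 (C/T, transition), site 27 (C/T, transition).
Of the 9 differences, 6 transitions and 3 transversions, so the answer is 6.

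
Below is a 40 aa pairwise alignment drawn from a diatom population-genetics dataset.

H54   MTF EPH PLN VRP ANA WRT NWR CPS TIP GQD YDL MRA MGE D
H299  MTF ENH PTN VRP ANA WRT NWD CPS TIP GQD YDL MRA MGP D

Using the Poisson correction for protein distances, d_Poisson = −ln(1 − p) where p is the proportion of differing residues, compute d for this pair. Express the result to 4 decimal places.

0.1054

Differing sites — 5:P/N; 8:L/T; 21:R/D; 39:E/P.
p = 4/40 = 0.100000.
d = −ln(1 − 0.100000) = −ln(0.900000) = 0.1054.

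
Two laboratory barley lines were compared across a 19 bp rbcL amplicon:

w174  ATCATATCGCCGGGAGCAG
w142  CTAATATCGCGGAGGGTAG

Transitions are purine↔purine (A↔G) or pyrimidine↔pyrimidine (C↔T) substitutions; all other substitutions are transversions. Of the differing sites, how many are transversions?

Differing sites — 1:A/C (Tv); 3:C/A (Tv); 11:C/G (Tv); 13:G/A (Ti); 15:A/G (Ti); 17:C/T (Ti).
Of the 6 differences, 3 transitions and 3 transversions, so the answer is 3.

3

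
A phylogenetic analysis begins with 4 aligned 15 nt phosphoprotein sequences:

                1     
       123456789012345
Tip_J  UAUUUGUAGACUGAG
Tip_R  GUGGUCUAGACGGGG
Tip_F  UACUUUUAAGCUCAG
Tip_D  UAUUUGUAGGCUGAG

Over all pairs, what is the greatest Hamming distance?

10

Pairwise Hamming distances:
  Tip_J vs Tip_R: 7
  Tip_J vs Tip_F: 5
  Tip_J vs Tip_D: 1
  Tip_R vs Tip_F: 10
  Tip_R vs Tip_D: 8
  Tip_F vs Tip_D: 4
The largest is 10, between Tip_R and Tip_F.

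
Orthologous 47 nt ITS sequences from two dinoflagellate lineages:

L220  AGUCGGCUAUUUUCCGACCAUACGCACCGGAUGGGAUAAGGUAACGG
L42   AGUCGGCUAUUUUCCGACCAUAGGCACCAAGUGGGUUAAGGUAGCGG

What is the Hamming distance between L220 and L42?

Mismatches occur at site 23 (C→G), site 29 (G→A), site 30 (G→A), site 31 (A→G), site 36 (A→U), site 44 (A→G).
That gives 6 mismatches out of 47 aligned sites, so the Hamming distance is 6.

6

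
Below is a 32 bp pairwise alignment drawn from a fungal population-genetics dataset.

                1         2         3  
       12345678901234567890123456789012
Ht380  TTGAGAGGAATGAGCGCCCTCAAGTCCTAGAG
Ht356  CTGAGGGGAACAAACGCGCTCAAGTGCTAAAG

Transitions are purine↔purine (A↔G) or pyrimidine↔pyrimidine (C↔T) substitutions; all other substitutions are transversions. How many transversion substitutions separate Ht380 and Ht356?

2

Mismatches occur at site 1 (T→C, transition), site 6 (A→G, transition), site 11 (T→C, transition), site 12 (G→A, transition), site 14 (G→A, transition), site 18 (C→G, transversion), site 26 (C→G, transversion), site 30 (G→A, transition).
Of the 8 differences, 6 transitions and 2 transversions, so the answer is 2.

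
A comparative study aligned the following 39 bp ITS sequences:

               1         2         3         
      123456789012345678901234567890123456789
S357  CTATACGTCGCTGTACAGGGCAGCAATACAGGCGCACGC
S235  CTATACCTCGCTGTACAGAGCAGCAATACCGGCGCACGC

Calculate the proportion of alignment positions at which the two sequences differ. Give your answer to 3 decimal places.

The sequences differ at positions 7 (G/C), 19 (G/A), 30 (A/C).
There are 3 differences over 39 sites, so p = 3/39 = 0.077.

0.077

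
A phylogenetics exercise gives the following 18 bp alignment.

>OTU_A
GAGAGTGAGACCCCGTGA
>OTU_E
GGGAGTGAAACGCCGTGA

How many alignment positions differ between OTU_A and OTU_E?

3

Mismatches occur at site 2 (A↔G), site 9 (G↔A), site 12 (C↔G).
That gives 3 mismatches out of 18 aligned sites, so the Hamming distance is 3.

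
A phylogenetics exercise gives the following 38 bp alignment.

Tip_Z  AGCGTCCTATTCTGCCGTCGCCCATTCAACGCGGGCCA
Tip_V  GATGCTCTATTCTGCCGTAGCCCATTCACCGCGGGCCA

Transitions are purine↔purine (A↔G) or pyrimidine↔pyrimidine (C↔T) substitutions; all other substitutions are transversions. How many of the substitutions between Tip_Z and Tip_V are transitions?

5

Mismatches occur at site 1 (A↔G, transition), site 2 (G↔A, transition), site 3 (C↔T, transition), site 5 (T↔C, transition), site 6 (C↔T, transition), site 19 (C↔A, transversion), site 29 (A↔C, transversion).
Of the 7 differences, 5 transitions and 2 transversions, so the answer is 5.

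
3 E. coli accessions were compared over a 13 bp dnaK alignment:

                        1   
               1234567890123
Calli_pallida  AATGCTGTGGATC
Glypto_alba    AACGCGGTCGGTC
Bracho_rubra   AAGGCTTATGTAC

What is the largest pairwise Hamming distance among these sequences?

7

Pairwise Hamming distances:
  Calli_pallida vs Glypto_alba: 4
  Calli_pallida vs Bracho_rubra: 6
  Glypto_alba vs Bracho_rubra: 7
The largest is 7, between Glypto_alba and Bracho_rubra.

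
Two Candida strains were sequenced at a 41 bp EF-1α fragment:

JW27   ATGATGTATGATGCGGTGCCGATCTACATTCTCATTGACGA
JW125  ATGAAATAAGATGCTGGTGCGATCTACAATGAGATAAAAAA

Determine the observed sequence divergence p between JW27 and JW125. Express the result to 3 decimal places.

0.366

The sequences differ at positions 5 (T/A), 6 (G/A), 9 (T/A), 15 (G/T), 17 (T/G), 18 (G/T), 19 (C/G), 29 (T/A), 31 (C/G), 32 (T/A), 33 (C/G), 36 (T/A), 37 (G/A), 39 (C/A), 40 (G/A).
There are 15 differences over 41 sites, so p = 15/41 = 0.366.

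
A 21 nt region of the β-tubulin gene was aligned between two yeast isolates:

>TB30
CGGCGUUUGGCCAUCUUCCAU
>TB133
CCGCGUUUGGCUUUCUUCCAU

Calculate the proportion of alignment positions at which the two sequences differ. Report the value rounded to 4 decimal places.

0.1429

Differing sites — 2:G/C; 12:C/U; 13:A/U.
There are 3 differences over 21 sites, so p = 3/21 = 0.1429.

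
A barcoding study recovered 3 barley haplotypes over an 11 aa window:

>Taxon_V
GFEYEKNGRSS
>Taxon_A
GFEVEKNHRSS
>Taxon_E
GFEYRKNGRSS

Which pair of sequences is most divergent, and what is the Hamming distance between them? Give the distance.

Pairwise Hamming distances:
  Taxon_V vs Taxon_A: 2
  Taxon_V vs Taxon_E: 1
  Taxon_A vs Taxon_E: 3
The largest is 3, between Taxon_A and Taxon_E.

3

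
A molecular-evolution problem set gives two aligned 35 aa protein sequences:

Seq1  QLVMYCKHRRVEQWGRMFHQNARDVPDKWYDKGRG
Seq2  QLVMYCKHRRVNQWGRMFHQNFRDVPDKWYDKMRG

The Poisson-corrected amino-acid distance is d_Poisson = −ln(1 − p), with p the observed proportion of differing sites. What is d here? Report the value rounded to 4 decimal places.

Differing sites — 12:E/N; 22:A/F; 33:G/M.
p = 3/35 = 0.085714.
d = −ln(1 − 0.085714) = −ln(0.914286) = 0.0896.

0.0896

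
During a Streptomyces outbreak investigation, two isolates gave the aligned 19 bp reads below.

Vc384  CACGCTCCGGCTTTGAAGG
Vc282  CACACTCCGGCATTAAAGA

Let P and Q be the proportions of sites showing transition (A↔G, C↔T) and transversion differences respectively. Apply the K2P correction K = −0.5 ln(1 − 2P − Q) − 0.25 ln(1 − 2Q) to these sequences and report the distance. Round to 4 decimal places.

0.2576

Mismatches occur at site 4 (G/A, transition), site 12 (T/A, transversion), site 15 (G/A, transition), site 19 (G/A, transition).
Of the 4 differences, 3 transitions and 1 transversion over 19 sites: P = 3/19 = 0.157895, Q = 1/19 = 0.052632.
d = −0.5·ln(0.631578) − 0.25·ln(0.894736) = −0.5·(-0.459534) − 0.25·(-0.111227) = 0.2576.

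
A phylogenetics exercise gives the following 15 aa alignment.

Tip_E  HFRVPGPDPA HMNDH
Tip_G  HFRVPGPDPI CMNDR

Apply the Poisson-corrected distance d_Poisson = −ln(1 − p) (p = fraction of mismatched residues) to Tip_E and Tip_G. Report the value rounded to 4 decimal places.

The sequences differ at positions 10 (A/I), 11 (H/C), 15 (H/R).
p = 3/15 = 0.200000.
d = −ln(1 − 0.200000) = −ln(0.800000) = 0.2231.

0.2231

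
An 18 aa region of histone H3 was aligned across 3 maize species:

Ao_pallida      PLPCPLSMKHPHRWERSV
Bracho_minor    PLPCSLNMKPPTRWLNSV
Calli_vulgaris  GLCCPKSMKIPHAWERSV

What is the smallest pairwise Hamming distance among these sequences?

Pairwise Hamming distances:
  Ao_pallida vs Bracho_minor: 6
  Ao_pallida vs Calli_vulgaris: 5
  Bracho_minor vs Calli_vulgaris: 10
The smallest is 5, between Ao_pallida and Calli_vulgaris.

5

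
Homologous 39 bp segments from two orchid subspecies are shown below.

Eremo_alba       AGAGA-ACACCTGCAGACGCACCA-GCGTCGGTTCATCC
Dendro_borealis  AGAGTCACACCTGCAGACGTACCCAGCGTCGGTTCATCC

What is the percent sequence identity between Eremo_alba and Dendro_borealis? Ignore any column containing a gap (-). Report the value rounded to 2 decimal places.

91.89%

Excluding the 2 gap columns leaves 37 comparable sites.
The sequences differ at positions 5 (A/T), 20 (C/T), 24 (A/C).
34 of the 37 comparable sites match, so the percent identity is 34/37 × 100 = 91.89%.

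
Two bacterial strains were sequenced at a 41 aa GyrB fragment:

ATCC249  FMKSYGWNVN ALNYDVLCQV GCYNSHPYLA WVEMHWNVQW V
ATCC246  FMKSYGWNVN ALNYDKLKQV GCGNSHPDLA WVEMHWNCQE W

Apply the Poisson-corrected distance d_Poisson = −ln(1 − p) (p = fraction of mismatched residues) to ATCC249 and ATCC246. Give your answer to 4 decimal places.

The sequences differ at positions 16 (V/K), 18 (C/K), 23 (Y/G), 28 (Y/D), 38 (V/C), 40 (W/E), 41 (V/W).
p = 7/41 = 0.170732.
d = −ln(1 − 0.170732) = −ln(0.829268) = 0.1872.

0.1872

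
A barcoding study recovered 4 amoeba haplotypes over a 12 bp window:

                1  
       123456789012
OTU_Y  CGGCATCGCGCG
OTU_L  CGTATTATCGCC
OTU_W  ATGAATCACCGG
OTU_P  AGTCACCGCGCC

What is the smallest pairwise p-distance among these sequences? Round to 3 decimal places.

0.333

Pairwise Hamming distances:
  OTU_Y vs OTU_L: 6
  OTU_Y vs OTU_W: 6
  OTU_Y vs OTU_P: 4
  OTU_L vs OTU_W: 9
  OTU_L vs OTU_P: 6
  OTU_W vs OTU_P: 8
The smallest is 4 mismatches, between OTU_Y and OTU_P; p = 4/12 = 0.333.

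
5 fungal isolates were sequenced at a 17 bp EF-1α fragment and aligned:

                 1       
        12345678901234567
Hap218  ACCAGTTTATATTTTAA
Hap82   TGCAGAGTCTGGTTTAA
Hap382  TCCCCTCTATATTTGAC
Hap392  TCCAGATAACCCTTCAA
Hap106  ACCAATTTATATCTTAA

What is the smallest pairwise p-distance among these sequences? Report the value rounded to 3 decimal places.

Pairwise Hamming distances:
  Hap218 vs Hap82: 7
  Hap218 vs Hap382: 6
  Hap218 vs Hap392: 7
  Hap218 vs Hap106: 2
  Hap82 vs Hap382: 10
  Hap82 vs Hap392: 8
  Hap82 vs Hap106: 9
  Hap382 vs Hap392: 10
  Hap382 vs Hap106: 7
  Hap392 vs Hap106: 9
The smallest is 2 mismatches, between Hap218 and Hap106; p = 2/17 = 0.118.

0.118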